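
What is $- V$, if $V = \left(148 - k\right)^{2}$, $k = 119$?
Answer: $-841$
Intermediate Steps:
$V = 841$ ($V = \left(148 - 119\right)^{2} = 29^{2} = 841$)
$- V = \left(-1\right) 841 = -841$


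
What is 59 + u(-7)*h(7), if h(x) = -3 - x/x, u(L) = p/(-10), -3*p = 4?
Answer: 877/15 ≈ 58.467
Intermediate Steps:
p = -4/3 (p = -⅓*4 = -4/3 ≈ -1.3333)
u(L) = 2/15 (u(L) = -4/3/(-10) = -4/3*(-⅒) = 2/15)
h(x) = -4 (h(x) = -3 - 1*1 = -3 - 1 = -4)
59 + u(-7)*h(7) = 59 + (2/15)*(-4) = 59 - 8/15 = 877/15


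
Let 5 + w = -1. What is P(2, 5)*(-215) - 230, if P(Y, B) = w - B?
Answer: 2135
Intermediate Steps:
w = -6 (w = -5 - 1 = -6)
P(Y, B) = -6 - B
P(2, 5)*(-215) - 230 = (-6 - 1*5)*(-215) - 230 = (-6 - 5)*(-215) - 230 = -11*(-215) - 230 = 2365 - 230 = 2135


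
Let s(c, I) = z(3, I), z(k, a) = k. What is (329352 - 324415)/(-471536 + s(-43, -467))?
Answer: -4937/471533 ≈ -0.010470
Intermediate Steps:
s(c, I) = 3
(329352 - 324415)/(-471536 + s(-43, -467)) = (329352 - 324415)/(-471536 + 3) = 4937/(-471533) = 4937*(-1/471533) = -4937/471533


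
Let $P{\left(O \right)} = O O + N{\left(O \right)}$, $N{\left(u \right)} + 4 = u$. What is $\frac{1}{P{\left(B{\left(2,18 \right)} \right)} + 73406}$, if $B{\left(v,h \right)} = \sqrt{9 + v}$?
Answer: $\frac{73413}{5389468558} - \frac{\sqrt{11}}{5389468558} \approx 1.3621 \cdot 10^{-5}$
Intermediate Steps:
$N{\left(u \right)} = -4 + u$
$P{\left(O \right)} = -4 + O + O^{2}$ ($P{\left(O \right)} = O O + \left(-4 + O\right) = O^{2} + \left(-4 + O\right) = -4 + O + O^{2}$)
$\frac{1}{P{\left(B{\left(2,18 \right)} \right)} + 73406} = \frac{1}{\left(-4 + \sqrt{9 + 2} + \left(\sqrt{9 + 2}\right)^{2}\right) + 73406} = \frac{1}{\left(-4 + \sqrt{11} + \left(\sqrt{11}\right)^{2}\right) + 73406} = \frac{1}{\left(-4 + \sqrt{11} + 11\right) + 73406} = \frac{1}{\left(7 + \sqrt{11}\right) + 73406} = \frac{1}{73413 + \sqrt{11}}$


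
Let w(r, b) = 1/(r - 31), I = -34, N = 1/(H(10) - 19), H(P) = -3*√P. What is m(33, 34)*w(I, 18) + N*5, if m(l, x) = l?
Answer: -15118/17615 + 15*√10/271 ≈ -0.68321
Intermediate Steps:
N = 1/(-19 - 3*√10) (N = 1/(-3*√10 - 19) = 1/(-19 - 3*√10) ≈ -0.035104)
w(r, b) = 1/(-31 + r)
m(33, 34)*w(I, 18) + N*5 = 33/(-31 - 34) + (-19/271 + 3*√10/271)*5 = 33/(-65) + (-95/271 + 15*√10/271) = 33*(-1/65) + (-95/271 + 15*√10/271) = -33/65 + (-95/271 + 15*√10/271) = -15118/17615 + 15*√10/271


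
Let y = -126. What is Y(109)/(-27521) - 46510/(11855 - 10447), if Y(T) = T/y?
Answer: -40320015497/1220611392 ≈ -33.033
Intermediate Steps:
Y(T) = -T/126 (Y(T) = T/(-126) = T*(-1/126) = -T/126)
Y(109)/(-27521) - 46510/(11855 - 10447) = -1/126*109/(-27521) - 46510/(11855 - 10447) = -109/126*(-1/27521) - 46510/1408 = 109/3467646 - 46510*1/1408 = 109/3467646 - 23255/704 = -40320015497/1220611392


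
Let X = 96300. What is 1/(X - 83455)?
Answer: 1/12845 ≈ 7.7851e-5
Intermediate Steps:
1/(X - 83455) = 1/(96300 - 83455) = 1/12845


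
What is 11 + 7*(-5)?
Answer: -24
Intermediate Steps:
11 + 7*(-5) = 11 - 35 = -24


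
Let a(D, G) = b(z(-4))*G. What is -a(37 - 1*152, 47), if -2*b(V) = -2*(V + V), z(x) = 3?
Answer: -282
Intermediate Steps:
b(V) = 2*V (b(V) = -(-1)*(V + V) = -(-1)*2*V = -(-2)*V = 2*V)
a(D, G) = 6*G (a(D, G) = (2*3)*G = 6*G)
-a(37 - 1*152, 47) = -6*47 = -1*282 = -282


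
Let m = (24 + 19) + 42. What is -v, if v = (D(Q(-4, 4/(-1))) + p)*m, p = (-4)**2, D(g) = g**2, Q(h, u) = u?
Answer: -2720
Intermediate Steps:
m = 85 (m = 43 + 42 = 85)
p = 16
v = 2720 (v = ((4/(-1))**2 + 16)*85 = ((4*(-1))**2 + 16)*85 = ((-4)**2 + 16)*85 = (16 + 16)*85 = 32*85 = 2720)
-v = -1*2720 = -2720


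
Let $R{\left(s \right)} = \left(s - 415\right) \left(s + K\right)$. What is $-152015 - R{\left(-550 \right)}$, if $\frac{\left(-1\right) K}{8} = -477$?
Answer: $2999675$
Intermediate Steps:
$K = 3816$ ($K = \left(-8\right) \left(-477\right) = 3816$)
$R{\left(s \right)} = \left(-415 + s\right) \left(3816 + s\right)$ ($R{\left(s \right)} = \left(s - 415\right) \left(s + 3816\right) = \left(-415 + s\right) \left(3816 + s\right)$)
$-152015 - R{\left(-550 \right)} = -152015 - \left(-1583640 + \left(-550\right)^{2} + 3401 \left(-550\right)\right) = -152015 - \left(-1583640 + 302500 - 1870550\right) = -152015 - -3151690 = -152015 + 3151690 = 2999675$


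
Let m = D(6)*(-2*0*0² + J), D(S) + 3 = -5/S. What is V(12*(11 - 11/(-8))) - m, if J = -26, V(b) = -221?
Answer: -962/3 ≈ -320.67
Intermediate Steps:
D(S) = -3 - 5/S
m = 299/3 (m = (-3 - 5/6)*(-2*0*0² - 26) = (-3 - 5*⅙)*(0*0 - 26) = (-3 - ⅚)*(0 - 26) = -23/6*(-26) = 299/3 ≈ 99.667)
V(12*(11 - 11/(-8))) - m = -221 - 1*299/3 = -221 - 299/3 = -962/3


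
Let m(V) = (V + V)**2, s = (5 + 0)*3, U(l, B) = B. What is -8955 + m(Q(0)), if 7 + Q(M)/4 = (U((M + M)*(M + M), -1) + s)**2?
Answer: 2277189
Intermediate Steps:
s = 15 (s = 5*3 = 15)
Q(M) = 756 (Q(M) = -28 + 4*(-1 + 15)**2 = -28 + 4*14**2 = -28 + 4*196 = -28 + 784 = 756)
m(V) = 4*V**2 (m(V) = (2*V)**2 = 4*V**2)
-8955 + m(Q(0)) = -8955 + 4*756**2 = -8955 + 4*571536 = -8955 + 2286144 = 2277189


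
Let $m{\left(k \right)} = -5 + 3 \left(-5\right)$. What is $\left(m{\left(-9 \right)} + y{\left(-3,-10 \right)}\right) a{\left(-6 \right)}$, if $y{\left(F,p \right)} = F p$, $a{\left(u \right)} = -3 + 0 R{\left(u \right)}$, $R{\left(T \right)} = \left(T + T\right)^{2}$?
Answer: $-30$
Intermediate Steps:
$R{\left(T \right)} = 4 T^{2}$ ($R{\left(T \right)} = \left(2 T\right)^{2} = 4 T^{2}$)
$a{\left(u \right)} = -3$ ($a{\left(u \right)} = -3 + 0 \cdot 4 u^{2} = -3 + 0 = -3$)
$m{\left(k \right)} = -20$ ($m{\left(k \right)} = -5 - 15 = -20$)
$\left(m{\left(-9 \right)} + y{\left(-3,-10 \right)}\right) a{\left(-6 \right)} = \left(-20 - -30\right) \left(-3\right) = \left(-20 + 30\right) \left(-3\right) = 10 \left(-3\right) = -30$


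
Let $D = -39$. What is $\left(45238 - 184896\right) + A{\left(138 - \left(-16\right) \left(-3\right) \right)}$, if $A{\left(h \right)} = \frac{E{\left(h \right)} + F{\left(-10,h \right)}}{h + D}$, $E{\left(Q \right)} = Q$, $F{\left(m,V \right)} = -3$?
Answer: $- \frac{2374157}{17} \approx -1.3966 \cdot 10^{5}$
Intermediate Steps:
$A{\left(h \right)} = \frac{-3 + h}{-39 + h}$ ($A{\left(h \right)} = \frac{h - 3}{h - 39} = \frac{-3 + h}{-39 + h}$)
$\left(45238 - 184896\right) + A{\left(138 - \left(-16\right) \left(-3\right) \right)} = \left(45238 - 184896\right) + \frac{-3 + \left(138 - \left(-16\right) \left(-3\right)\right)}{-39 + \left(138 - \left(-16\right) \left(-3\right)\right)} = -139658 + \frac{-3 + \left(138 - 48\right)}{-39 + \left(138 - 48\right)} = -139658 + \frac{-3 + 90}{-39 + 90} = -139658 + \frac{1}{51} \cdot 87 = -139658 + \frac{29}{17} = - \frac{2374157}{17}$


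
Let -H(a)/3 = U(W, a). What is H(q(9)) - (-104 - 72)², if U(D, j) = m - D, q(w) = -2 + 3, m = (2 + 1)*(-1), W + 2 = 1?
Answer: -30970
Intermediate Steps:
W = -1 (W = -2 + 1 = -1)
m = -3 (m = 3*(-1) = -3)
q(w) = 1
U(D, j) = -3 - D
H(a) = 6 (H(a) = -3*(-3 - 1*(-1)) = -3*(-3 + 1) = -3*(-2) = 6)
H(q(9)) - (-104 - 72)² = 6 - (-104 - 72)² = 6 - 1*(-176)² = 6 - 1*30976 = 6 - 30976 = -30970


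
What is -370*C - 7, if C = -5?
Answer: 1843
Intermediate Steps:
-370*C - 7 = -370*(-5) - 7 = -37*(-50) - 7 = 1850 - 7 = 1843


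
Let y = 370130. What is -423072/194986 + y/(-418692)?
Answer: -62326757501/20409769578 ≈ -3.0538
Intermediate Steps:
-423072/194986 + y/(-418692) = -423072/194986 + 370130/(-418692) = -423072*1/194986 + 370130*(-1/418692) = -211536/97493 - 185065/209346 = -62326757501/20409769578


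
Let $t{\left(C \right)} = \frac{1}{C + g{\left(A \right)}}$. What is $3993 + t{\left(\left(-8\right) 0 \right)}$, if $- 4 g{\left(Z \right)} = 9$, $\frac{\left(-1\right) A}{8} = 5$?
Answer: $\frac{35933}{9} \approx 3992.6$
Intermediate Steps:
$A = -40$ ($A = \left(-8\right) 5 = -40$)
$g{\left(Z \right)} = - \frac{9}{4}$ ($g{\left(Z \right)} = \left(- \frac{1}{4}\right) 9 = - \frac{9}{4}$)
$t{\left(C \right)} = \frac{1}{- \frac{9}{4} + C}$ ($t{\left(C \right)} = \frac{1}{C - \frac{9}{4}} = \frac{1}{- \frac{9}{4} + C}$)
$3993 + t{\left(\left(-8\right) 0 \right)} = 3993 + \frac{4}{-9 + 4 \left(\left(-8\right) 0\right)} = 3993 + \frac{4}{-9 + 4 \cdot 0} = 3993 + \frac{4}{-9 + 0} = 3993 + \frac{4}{-9} = 3993 + 4 \left(- \frac{1}{9}\right) = 3993 - \frac{4}{9} = \frac{35933}{9}$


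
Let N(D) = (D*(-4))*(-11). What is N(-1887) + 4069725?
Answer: 3986697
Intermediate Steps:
N(D) = 44*D (N(D) = -4*D*(-11) = 44*D)
N(-1887) + 4069725 = 44*(-1887) + 4069725 = -83028 + 4069725 = 3986697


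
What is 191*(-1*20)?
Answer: -3820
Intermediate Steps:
191*(-1*20) = 191*(-20) = -3820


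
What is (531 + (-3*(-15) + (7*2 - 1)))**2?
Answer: 346921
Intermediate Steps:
(531 + (-3*(-15) + (7*2 - 1)))**2 = (531 + (45 + (14 - 1)))**2 = (531 + (45 + 13))**2 = (531 + 58)**2 = 589**2 = 346921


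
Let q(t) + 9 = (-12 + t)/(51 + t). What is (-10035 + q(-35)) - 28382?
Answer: -614863/16 ≈ -38429.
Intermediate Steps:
q(t) = -9 + (-12 + t)/(51 + t)
(-10035 + q(-35)) - 28382 = (-10035 + (-471 - 8*(-35))/(51 - 35)) - 28382 = (-10035 + (-471 + 280)/16) - 28382 = (-10035 + (1/16)*(-191)) - 28382 = (-10035 - 191/16) - 28382 = -160751/16 - 28382 = -614863/16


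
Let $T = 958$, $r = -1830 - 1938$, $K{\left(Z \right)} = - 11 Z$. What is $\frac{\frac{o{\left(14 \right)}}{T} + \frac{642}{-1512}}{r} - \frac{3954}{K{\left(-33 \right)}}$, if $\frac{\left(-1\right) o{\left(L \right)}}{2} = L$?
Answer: $- \frac{599456338091}{55034157024} \approx -10.892$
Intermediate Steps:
$r = -3768$ ($r = -1830 - 1938 = -3768$)
$o{\left(L \right)} = - 2 L$
$\frac{\frac{o{\left(14 \right)}}{T} + \frac{642}{-1512}}{r} - \frac{3954}{K{\left(-33 \right)}} = \frac{\frac{\left(-2\right) 14}{958} + \frac{642}{-1512}}{-3768} - \frac{3954}{\left(-11\right) \left(-33\right)} = \left(\left(-28\right) \frac{1}{958} + 642 \left(- \frac{1}{1512}\right)\right) \left(- \frac{1}{3768}\right) - \frac{3954}{363} = \left(- \frac{14}{479} - \frac{107}{252}\right) \left(- \frac{1}{3768}\right) - \frac{1318}{121} = \left(- \frac{54781}{120708}\right) \left(- \frac{1}{3768}\right) - \frac{1318}{121} = \frac{54781}{454827744} - \frac{1318}{121} = - \frac{599456338091}{55034157024}$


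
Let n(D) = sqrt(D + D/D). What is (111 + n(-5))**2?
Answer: 12317 + 444*I ≈ 12317.0 + 444.0*I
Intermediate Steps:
n(D) = sqrt(1 + D) (n(D) = sqrt(D + 1) = sqrt(1 + D))
(111 + n(-5))**2 = (111 + sqrt(1 - 5))**2 = (111 + sqrt(-4))**2 = (111 + 2*I)**2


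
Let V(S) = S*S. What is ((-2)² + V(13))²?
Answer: 29929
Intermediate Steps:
V(S) = S²
((-2)² + V(13))² = ((-2)² + 13²)² = (4 + 169)² = 173² = 29929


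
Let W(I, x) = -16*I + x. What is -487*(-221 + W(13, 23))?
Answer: 197722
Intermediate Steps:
W(I, x) = x - 16*I
-487*(-221 + W(13, 23)) = -487*(-221 + (23 - 16*13)) = -487*(-221 + (23 - 208)) = -487*(-221 - 185) = -487*(-406) = 197722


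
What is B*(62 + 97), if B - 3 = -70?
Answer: -10653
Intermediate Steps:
B = -67 (B = 3 - 70 = -67)
B*(62 + 97) = -67*(62 + 97) = -67*159 = -10653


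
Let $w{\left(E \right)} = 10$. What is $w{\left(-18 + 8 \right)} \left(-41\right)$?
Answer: $-410$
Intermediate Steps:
$w{\left(-18 + 8 \right)} \left(-41\right) = 10 \left(-41\right) = -410$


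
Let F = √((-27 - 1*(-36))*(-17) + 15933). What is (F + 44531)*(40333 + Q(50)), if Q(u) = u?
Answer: 1798295373 + 80766*√3945 ≈ 1.8034e+9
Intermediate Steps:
F = 2*√3945 (F = √((-27 + 36)*(-17) + 15933) = √(9*(-17) + 15933) = √(-153 + 15933) = √15780 = 2*√3945 ≈ 125.62)
(F + 44531)*(40333 + Q(50)) = (2*√3945 + 44531)*(40333 + 50) = (44531 + 2*√3945)*40383 = 1798295373 + 80766*√3945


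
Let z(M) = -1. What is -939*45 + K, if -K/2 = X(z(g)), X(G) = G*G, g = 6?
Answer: -42257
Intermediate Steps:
X(G) = G²
K = -2 (K = -2*(-1)² = -2*1 = -2)
-939*45 + K = -939*45 - 2 = -42255 - 2 = -42257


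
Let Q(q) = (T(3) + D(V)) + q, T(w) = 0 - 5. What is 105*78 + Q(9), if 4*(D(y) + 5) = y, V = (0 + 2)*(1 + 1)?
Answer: 8190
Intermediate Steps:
V = 4 (V = 2*2 = 4)
D(y) = -5 + y/4
T(w) = -5
Q(q) = -9 + q (Q(q) = (-5 + (-5 + (¼)*4)) + q = (-5 + (-5 + 1)) + q = (-5 - 4) + q = -9 + q)
105*78 + Q(9) = 105*78 + (-9 + 9) = 8190 + 0 = 8190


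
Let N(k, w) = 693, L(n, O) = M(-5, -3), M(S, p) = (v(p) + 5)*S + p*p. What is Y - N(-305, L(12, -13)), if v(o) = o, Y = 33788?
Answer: 33095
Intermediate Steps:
M(S, p) = p² + S*(5 + p) (M(S, p) = (p + 5)*S + p*p = (5 + p)*S + p² = S*(5 + p) + p² = p² + S*(5 + p))
L(n, O) = -1 (L(n, O) = (-3)² + 5*(-5) - 5*(-3) = 9 - 25 + 15 = -1)
Y - N(-305, L(12, -13)) = 33788 - 1*693 = 33788 - 693 = 33095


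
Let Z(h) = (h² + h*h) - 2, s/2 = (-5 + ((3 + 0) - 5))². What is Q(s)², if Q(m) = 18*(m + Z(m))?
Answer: 120736790784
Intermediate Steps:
s = 98 (s = 2*(-5 + ((3 + 0) - 5))² = 2*(-5 + (3 - 5))² = 2*(-5 - 2)² = 2*(-7)² = 2*49 = 98)
Z(h) = -2 + 2*h² (Z(h) = (h² + h²) - 2 = 2*h² - 2 = -2 + 2*h²)
Q(m) = -36 + 18*m + 36*m² (Q(m) = 18*(m + (-2 + 2*m²)) = 18*(-2 + m + 2*m²) = -36 + 18*m + 36*m²)
Q(s)² = (-36 + 18*98 + 36*98²)² = (-36 + 1764 + 36*9604)² = (-36 + 1764 + 345744)² = 347472² = 120736790784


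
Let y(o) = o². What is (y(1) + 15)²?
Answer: 256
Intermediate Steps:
(y(1) + 15)² = (1² + 15)² = (1 + 15)² = 16² = 256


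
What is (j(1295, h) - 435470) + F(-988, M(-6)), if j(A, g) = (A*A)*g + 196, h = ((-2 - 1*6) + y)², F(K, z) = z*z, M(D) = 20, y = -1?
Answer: 135404151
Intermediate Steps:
F(K, z) = z²
h = 81 (h = ((-2 - 1*6) - 1)² = ((-2 - 6) - 1)² = (-8 - 1)² = (-9)² = 81)
j(A, g) = 196 + g*A² (j(A, g) = A²*g + 196 = g*A² + 196 = 196 + g*A²)
(j(1295, h) - 435470) + F(-988, M(-6)) = ((196 + 81*1295²) - 435470) + 20² = ((196 + 81*1677025) - 435470) + 400 = ((196 + 135839025) - 435470) + 400 = (135839221 - 435470) + 400 = 135403751 + 400 = 135404151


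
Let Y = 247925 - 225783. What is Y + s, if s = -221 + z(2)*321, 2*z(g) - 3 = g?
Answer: 45447/2 ≈ 22724.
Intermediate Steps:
z(g) = 3/2 + g/2
Y = 22142
s = 1163/2 (s = -221 + (3/2 + (1/2)*2)*321 = -221 + (3/2 + 1)*321 = -221 + (5/2)*321 = -221 + 1605/2 = 1163/2 ≈ 581.50)
Y + s = 22142 + 1163/2 = 45447/2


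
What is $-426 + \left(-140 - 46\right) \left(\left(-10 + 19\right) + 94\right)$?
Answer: $-19584$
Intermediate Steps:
$-426 + \left(-140 - 46\right) \left(\left(-10 + 19\right) + 94\right) = -426 - 186 \left(9 + 94\right) = -426 - 19158 = -19584$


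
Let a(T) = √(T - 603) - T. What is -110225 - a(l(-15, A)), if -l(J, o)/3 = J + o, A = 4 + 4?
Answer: -110204 - I*√582 ≈ -1.102e+5 - 24.125*I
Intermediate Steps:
A = 8
l(J, o) = -3*J - 3*o (l(J, o) = -3*(J + o) = -3*J - 3*o)
a(T) = √(-603 + T) - T
-110225 - a(l(-15, A)) = -110225 - (√(-603 + (-3*(-15) - 3*8)) - (-3*(-15) - 3*8)) = -110225 - (√(-603 + (45 - 24)) - (45 - 24)) = -110225 - (√(-603 + 21) - 1*21) = -110225 - (√(-582) - 21) = -110225 - (I*√582 - 21) = -110225 - (-21 + I*√582) = -110225 + (21 - I*√582) = -110204 - I*√582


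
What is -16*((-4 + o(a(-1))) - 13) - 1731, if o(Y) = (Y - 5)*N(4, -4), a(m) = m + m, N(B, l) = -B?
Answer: -1907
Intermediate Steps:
a(m) = 2*m
o(Y) = 20 - 4*Y (o(Y) = (Y - 5)*(-1*4) = (-5 + Y)*(-4) = 20 - 4*Y)
-16*((-4 + o(a(-1))) - 13) - 1731 = -16*((-4 + (20 - 8*(-1))) - 13) - 1731 = -16*((-4 + (20 - 4*(-2))) - 13) - 1731 = -16*((-4 + (20 + 8)) - 13) - 1731 = -16*((-4 + 28) - 13) - 1731 = -16*(24 - 13) - 1731 = -16*11 - 1731 = -176 - 1731 = -1907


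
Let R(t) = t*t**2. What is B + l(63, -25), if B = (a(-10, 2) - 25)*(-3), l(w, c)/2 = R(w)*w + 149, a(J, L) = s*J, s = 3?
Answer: 31506385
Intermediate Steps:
R(t) = t**3
a(J, L) = 3*J
l(w, c) = 298 + 2*w**4 (l(w, c) = 2*(w**3*w + 149) = 2*(w**4 + 149) = 2*(149 + w**4) = 298 + 2*w**4)
B = 165 (B = (3*(-10) - 25)*(-3) = (-30 - 25)*(-3) = -55*(-3) = 165)
B + l(63, -25) = 165 + (298 + 2*63**4) = 165 + (298 + 2*15752961) = 165 + (298 + 31505922) = 165 + 31506220 = 31506385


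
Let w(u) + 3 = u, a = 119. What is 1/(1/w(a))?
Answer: 116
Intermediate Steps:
w(u) = -3 + u
1/(1/w(a)) = 1/(1/(-3 + 119)) = 1/(1/116) = 116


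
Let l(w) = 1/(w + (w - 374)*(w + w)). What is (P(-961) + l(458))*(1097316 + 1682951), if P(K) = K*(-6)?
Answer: 1240832975822111/77402 ≈ 1.6031e+10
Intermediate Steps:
l(w) = 1/(w + 2*w*(-374 + w)) (l(w) = 1/(w + (-374 + w)*(2*w)) = 1/(w + 2*w*(-374 + w)))
P(K) = -6*K
(P(-961) + l(458))*(1097316 + 1682951) = (-6*(-961) + 1/(458*(-747 + 2*458)))*(1097316 + 1682951) = (5766 + 1/(458*(-747 + 916)))*2780267 = (5766 + (1/458)/169)*2780267 = (5766 + (1/458)*(1/169))*2780267 = (5766 + 1/77402)*2780267 = (446299933/77402)*2780267 = 1240832975822111/77402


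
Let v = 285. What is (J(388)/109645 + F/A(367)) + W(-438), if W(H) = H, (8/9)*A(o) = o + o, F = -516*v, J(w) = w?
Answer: -24791249974/40239715 ≈ -616.09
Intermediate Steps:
F = -147060 (F = -516*285 = -147060)
A(o) = 9*o/4 (A(o) = 9*(o + o)/8 = 9*(2*o)/8 = 9*o/4)
(J(388)/109645 + F/A(367)) + W(-438) = (388/109645 - 147060/((9/4)*367)) - 438 = (388*(1/109645) - 147060/3303/4) - 438 = (388/109645 - 147060*4/3303) - 438 = (388/109645 - 65360/367) - 438 = -7166254804/40239715 - 438 = -24791249974/40239715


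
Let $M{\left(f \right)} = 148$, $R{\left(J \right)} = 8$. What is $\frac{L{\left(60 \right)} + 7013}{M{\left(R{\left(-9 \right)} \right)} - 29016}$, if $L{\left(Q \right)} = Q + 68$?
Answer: $- \frac{7141}{28868} \approx -0.24737$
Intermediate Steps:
$L{\left(Q \right)} = 68 + Q$
$\frac{L{\left(60 \right)} + 7013}{M{\left(R{\left(-9 \right)} \right)} - 29016} = \frac{\left(68 + 60\right) + 7013}{148 - 29016} = \frac{128 + 7013}{-28868} = 7141 \left(- \frac{1}{28868}\right) = - \frac{7141}{28868}$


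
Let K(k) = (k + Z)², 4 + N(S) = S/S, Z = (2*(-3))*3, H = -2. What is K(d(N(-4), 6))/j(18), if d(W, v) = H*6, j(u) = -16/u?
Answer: -2025/2 ≈ -1012.5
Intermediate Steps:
Z = -18 (Z = -6*3 = -18)
N(S) = -3 (N(S) = -4 + S/S = -4 + 1 = -3)
d(W, v) = -12 (d(W, v) = -2*6 = -12)
K(k) = (-18 + k)² (K(k) = (k - 18)² = (-18 + k)²)
K(d(N(-4), 6))/j(18) = (-18 - 12)²/((-16/18)) = (-30)²/((-16*1/18)) = 900/(-8/9) = 900*(-9/8) = -2025/2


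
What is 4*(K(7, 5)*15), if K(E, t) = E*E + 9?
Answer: 3480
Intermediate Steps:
K(E, t) = 9 + E² (K(E, t) = E² + 9 = 9 + E²)
4*(K(7, 5)*15) = 4*((9 + 7²)*15) = 4*((9 + 49)*15) = 4*(58*15) = 4*870 = 3480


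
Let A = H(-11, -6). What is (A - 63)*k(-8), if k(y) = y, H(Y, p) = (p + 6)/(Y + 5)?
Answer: 504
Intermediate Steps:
H(Y, p) = (6 + p)/(5 + Y)
A = 0 (A = (6 - 6)/(5 - 11) = 0/(-6) = -⅙*0 = 0)
(A - 63)*k(-8) = (0 - 63)*(-8) = -63*(-8) = 504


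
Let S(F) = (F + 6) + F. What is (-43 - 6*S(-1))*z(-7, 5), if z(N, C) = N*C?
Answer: 2345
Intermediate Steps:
S(F) = 6 + 2*F (S(F) = (6 + F) + F = 6 + 2*F)
z(N, C) = C*N
(-43 - 6*S(-1))*z(-7, 5) = (-43 - 6*(6 + 2*(-1)))*(5*(-7)) = (-43 - 6*(6 - 2))*(-35) = (-43 - 6*4)*(-35) = (-43 - 24)*(-35) = -67*(-35) = 2345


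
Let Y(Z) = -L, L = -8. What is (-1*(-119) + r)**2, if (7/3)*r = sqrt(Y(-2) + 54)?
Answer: 694447/49 + 102*sqrt(62) ≈ 14976.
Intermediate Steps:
Y(Z) = 8 (Y(Z) = -1*(-8) = 8)
r = 3*sqrt(62)/7 (r = 3*sqrt(8 + 54)/7 = 3*sqrt(62)/7 ≈ 3.3746)
(-1*(-119) + r)**2 = (-1*(-119) + 3*sqrt(62)/7)**2 = (119 + 3*sqrt(62)/7)**2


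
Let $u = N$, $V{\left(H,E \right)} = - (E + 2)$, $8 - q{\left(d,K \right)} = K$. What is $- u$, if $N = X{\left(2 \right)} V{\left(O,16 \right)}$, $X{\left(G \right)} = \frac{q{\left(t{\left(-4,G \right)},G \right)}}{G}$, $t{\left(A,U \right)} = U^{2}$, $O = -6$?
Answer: $54$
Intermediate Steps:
$q{\left(d,K \right)} = 8 - K$
$V{\left(H,E \right)} = -2 - E$ ($V{\left(H,E \right)} = - (2 + E) = -2 - E$)
$X{\left(G \right)} = \frac{8 - G}{G}$
$N = -54$ ($N = \frac{8 - 2}{2} \left(-2 - 16\right) = \frac{1}{2} \cdot 6 \left(-18\right) = 3 \left(-18\right) = -54$)
$u = -54$
$- u = \left(-1\right) \left(-54\right) = 54$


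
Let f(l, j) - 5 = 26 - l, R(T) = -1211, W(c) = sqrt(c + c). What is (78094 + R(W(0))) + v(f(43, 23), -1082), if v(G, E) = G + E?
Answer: 75789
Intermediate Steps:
W(c) = sqrt(2)*sqrt(c) (W(c) = sqrt(2*c) = sqrt(2)*sqrt(c))
f(l, j) = 31 - l (f(l, j) = 5 + (26 - l) = 31 - l)
v(G, E) = E + G
(78094 + R(W(0))) + v(f(43, 23), -1082) = (78094 - 1211) + (-1082 + (31 - 1*43)) = 76883 + (-1082 + (31 - 43)) = 76883 + (-1082 - 12) = 76883 - 1094 = 75789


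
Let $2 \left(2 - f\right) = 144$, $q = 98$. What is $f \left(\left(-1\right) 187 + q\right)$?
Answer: $6230$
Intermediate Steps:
$f = -70$ ($f = 2 - 72 = -70$)
$f \left(\left(-1\right) 187 + q\right) = - 70 \left(\left(-1\right) 187 + 98\right) = - 70 \left(-187 + 98\right) = \left(-70\right) \left(-89\right) = 6230$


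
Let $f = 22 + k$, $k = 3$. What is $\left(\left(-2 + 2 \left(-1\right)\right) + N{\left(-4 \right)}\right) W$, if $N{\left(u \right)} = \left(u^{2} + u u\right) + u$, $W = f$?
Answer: $600$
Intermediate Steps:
$f = 25$ ($f = 22 + 3 = 25$)
$W = 25$
$N{\left(u \right)} = u + 2 u^{2}$ ($N{\left(u \right)} = \left(u^{2} + u^{2}\right) + u = 2 u^{2} + u = u + 2 u^{2}$)
$\left(\left(-2 + 2 \left(-1\right)\right) + N{\left(-4 \right)}\right) W = \left(\left(-2 + 2 \left(-1\right)\right) - 4 \left(1 + 2 \left(-4\right)\right)\right) 25 = \left(\left(-2 - 2\right) - 4 \left(1 - 8\right)\right) 25 = \left(-4 - -28\right) 25 = \left(-4 + 28\right) 25 = 24 \cdot 25 = 600$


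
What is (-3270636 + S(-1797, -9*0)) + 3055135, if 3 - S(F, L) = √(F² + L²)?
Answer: -217295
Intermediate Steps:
S(F, L) = 3 - √(F² + L²)
(-3270636 + S(-1797, -9*0)) + 3055135 = (-3270636 + (3 - √((-1797)² + (-9*0)²))) + 3055135 = (-3270636 + (3 - √(3229209 + 0²))) + 3055135 = (-3270636 + (3 - √(3229209 + 0))) + 3055135 = (-3270636 + (3 - √3229209)) + 3055135 = (-3270636 + (3 - 1*1797)) + 3055135 = (-3270636 + (3 - 1797)) + 3055135 = (-3270636 - 1794) + 3055135 = -3272430 + 3055135 = -217295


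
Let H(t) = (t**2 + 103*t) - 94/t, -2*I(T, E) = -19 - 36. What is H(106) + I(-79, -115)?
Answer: 2351145/106 ≈ 22181.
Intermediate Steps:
I(T, E) = 55/2 (I(T, E) = -(-19 - 36)/2 = -1/2*(-55) = 55/2)
H(t) = t**2 - 94/t + 103*t
H(106) + I(-79, -115) = (-94 + 106**2*(103 + 106))/106 + 55/2 = (-94 + 11236*209)/106 + 55/2 = (-94 + 2348324)/106 + 55/2 = (1/106)*2348230 + 55/2 = 1174115/53 + 55/2 = 2351145/106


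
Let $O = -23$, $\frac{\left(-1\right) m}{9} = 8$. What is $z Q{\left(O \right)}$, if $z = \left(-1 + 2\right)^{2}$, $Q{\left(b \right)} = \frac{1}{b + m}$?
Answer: $- \frac{1}{95} \approx -0.010526$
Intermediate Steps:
$m = -72$ ($m = \left(-9\right) 8 = -72$)
$Q{\left(b \right)} = \frac{1}{-72 + b}$ ($Q{\left(b \right)} = \frac{1}{b - 72} = \frac{1}{-72 + b}$)
$z = 1$ ($z = 1^{2} = 1$)
$z Q{\left(O \right)} = 1 \frac{1}{-72 - 23} = 1 \frac{1}{-95} = 1 \left(- \frac{1}{95}\right) = - \frac{1}{95}$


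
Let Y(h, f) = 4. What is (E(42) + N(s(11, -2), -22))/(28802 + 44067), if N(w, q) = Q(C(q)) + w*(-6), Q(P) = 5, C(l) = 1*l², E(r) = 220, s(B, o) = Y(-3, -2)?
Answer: 201/72869 ≈ 0.0027584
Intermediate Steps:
s(B, o) = 4
C(l) = l²
N(w, q) = 5 - 6*w (N(w, q) = 5 + w*(-6) = 5 - 6*w)
(E(42) + N(s(11, -2), -22))/(28802 + 44067) = (220 + (5 - 6*4))/(28802 + 44067) = (220 + (5 - 24))/72869 = (220 - 19)*(1/72869) = 201*(1/72869) = 201/72869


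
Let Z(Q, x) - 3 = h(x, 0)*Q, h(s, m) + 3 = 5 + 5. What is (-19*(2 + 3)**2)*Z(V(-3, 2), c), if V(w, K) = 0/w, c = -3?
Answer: -1425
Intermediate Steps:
h(s, m) = 7 (h(s, m) = -3 + (5 + 5) = -3 + 10 = 7)
V(w, K) = 0
Z(Q, x) = 3 + 7*Q
(-19*(2 + 3)**2)*Z(V(-3, 2), c) = (-19*(2 + 3)**2)*(3 + 7*0) = (-19*5**2)*(3 + 0) = -19*25*3 = -475*3 = -1425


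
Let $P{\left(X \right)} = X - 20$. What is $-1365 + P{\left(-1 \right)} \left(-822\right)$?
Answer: $15897$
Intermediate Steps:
$P{\left(X \right)} = -20 + X$
$-1365 + P{\left(-1 \right)} \left(-822\right) = -1365 + \left(-20 - 1\right) \left(-822\right) = -1365 - -17262 = -1365 + 17262 = 15897$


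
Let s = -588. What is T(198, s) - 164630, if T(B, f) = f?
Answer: -165218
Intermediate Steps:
T(198, s) - 164630 = -588 - 164630 = -165218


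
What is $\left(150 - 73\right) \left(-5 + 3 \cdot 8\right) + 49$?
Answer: $1512$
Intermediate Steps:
$\left(150 - 73\right) \left(-5 + 3 \cdot 8\right) + 49 = 77 \left(-5 + 24\right) + 49 = 77 \cdot 19 + 49 = 1463 + 49 = 1512$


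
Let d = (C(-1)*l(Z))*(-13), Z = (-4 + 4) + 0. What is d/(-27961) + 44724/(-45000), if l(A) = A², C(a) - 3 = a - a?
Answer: -3727/3750 ≈ -0.99387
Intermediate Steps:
C(a) = 3 (C(a) = 3 + (a - a) = 3 + 0 = 3)
Z = 0 (Z = 0 + 0 = 0)
d = 0 (d = (3*0²)*(-13) = (3*0)*(-13) = 0*(-13) = 0)
d/(-27961) + 44724/(-45000) = 0/(-27961) + 44724/(-45000) = 0*(-1/27961) + 44724*(-1/45000) = 0 - 3727/3750 = -3727/3750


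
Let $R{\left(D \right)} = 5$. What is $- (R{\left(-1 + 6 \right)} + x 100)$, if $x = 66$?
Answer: $-6605$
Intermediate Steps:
$- (R{\left(-1 + 6 \right)} + x 100) = - (5 + 66 \cdot 100) = - (5 + 6600) = \left(-1\right) 6605 = -6605$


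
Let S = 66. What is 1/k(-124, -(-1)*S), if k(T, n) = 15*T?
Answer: -1/1860 ≈ -0.00053763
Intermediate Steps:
1/k(-124, -(-1)*S) = 1/(15*(-124)) = 1/(-1860) = -1/1860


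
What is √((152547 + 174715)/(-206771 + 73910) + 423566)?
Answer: 2*√1869190687019526/132861 ≈ 650.82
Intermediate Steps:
√((152547 + 174715)/(-206771 + 73910) + 423566) = √(327262/(-132861) + 423566) = √(327262*(-1/132861) + 423566) = √(-327262/132861 + 423566) = √(56275075064/132861) = 2*√1869190687019526/132861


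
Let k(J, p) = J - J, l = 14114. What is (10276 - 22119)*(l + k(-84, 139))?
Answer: -167152102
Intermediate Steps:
k(J, p) = 0
(10276 - 22119)*(l + k(-84, 139)) = (10276 - 22119)*(14114 + 0) = -11843*14114 = -167152102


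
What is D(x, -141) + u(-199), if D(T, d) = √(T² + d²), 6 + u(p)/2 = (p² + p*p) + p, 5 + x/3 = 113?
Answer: 157994 + 3*√13873 ≈ 1.5835e+5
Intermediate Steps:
x = 324 (x = -15 + 3*113 = -15 + 339 = 324)
u(p) = -12 + 2*p + 4*p² (u(p) = -12 + 2*((p² + p*p) + p) = -12 + 2*((p² + p²) + p) = -12 + 2*(2*p² + p) = -12 + 2*(p + 2*p²) = -12 + (2*p + 4*p²) = -12 + 2*p + 4*p²)
D(x, -141) + u(-199) = √(324² + (-141)²) + (-12 + 2*(-199) + 4*(-199)²) = √(104976 + 19881) + (-12 - 398 + 4*39601) = √124857 + (-12 - 398 + 158404) = 3*√13873 + 157994 = 157994 + 3*√13873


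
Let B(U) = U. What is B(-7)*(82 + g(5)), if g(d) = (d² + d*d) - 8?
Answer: -868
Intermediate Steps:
g(d) = -8 + 2*d² (g(d) = (d² + d²) - 8 = 2*d² - 8 = -8 + 2*d²)
B(-7)*(82 + g(5)) = -7*(82 + (-8 + 2*5²)) = -7*(82 + (-8 + 2*25)) = -7*(82 + (-8 + 50)) = -7*(82 + 42) = -7*124 = -868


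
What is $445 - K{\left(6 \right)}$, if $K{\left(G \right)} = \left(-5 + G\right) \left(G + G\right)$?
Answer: $433$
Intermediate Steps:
$K{\left(G \right)} = 2 G \left(-5 + G\right)$ ($K{\left(G \right)} = \left(-5 + G\right) 2 G = 2 G \left(-5 + G\right)$)
$445 - K{\left(6 \right)} = 445 - 2 \cdot 6 \left(-5 + 6\right) = 445 - 2 \cdot 6 \cdot 1 = 445 - 12 = 433$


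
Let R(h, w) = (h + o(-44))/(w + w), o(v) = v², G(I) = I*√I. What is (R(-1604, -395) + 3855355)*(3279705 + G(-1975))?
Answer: 998909629665519/79 - 38071626475*I*√79 ≈ 1.2644e+13 - 3.3839e+11*I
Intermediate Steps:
G(I) = I^(3/2)
R(h, w) = (1936 + h)/(2*w) (R(h, w) = (h + (-44)²)/(w + w) = (h + 1936)/((2*w)) = (1936 + h)*(1/(2*w)) = (1936 + h)/(2*w))
(R(-1604, -395) + 3855355)*(3279705 + G(-1975)) = ((½)*(1936 - 1604)/(-395) + 3855355)*(3279705 + (-1975)^(3/2)) = ((½)*(-1/395)*332 + 3855355)*(3279705 - 9875*I*√79) = (-166/395 + 3855355)*(3279705 - 9875*I*√79) = 1522865059*(3279705 - 9875*I*√79)/395 = 998909629665519/79 - 38071626475*I*√79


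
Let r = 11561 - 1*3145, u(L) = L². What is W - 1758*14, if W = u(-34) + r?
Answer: -15040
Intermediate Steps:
r = 8416 (r = 11561 - 3145 = 8416)
W = 9572 (W = (-34)² + 8416 = 1156 + 8416 = 9572)
W - 1758*14 = 9572 - 1758*14 = 9572 - 1*24612 = 9572 - 24612 = -15040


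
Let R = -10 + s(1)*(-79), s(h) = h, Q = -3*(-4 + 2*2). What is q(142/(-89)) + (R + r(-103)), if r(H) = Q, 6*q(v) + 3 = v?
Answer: -47935/534 ≈ -89.766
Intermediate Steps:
q(v) = -1/2 + v/6
Q = 0 (Q = -3*(-4 + 4) = -3*0 = 0)
r(H) = 0
R = -89 (R = -10 + 1*(-79) = -10 - 79 = -89)
q(142/(-89)) + (R + r(-103)) = (-1/2 + (142/(-89))/6) + (-89 + 0) = (-1/2 + (142*(-1/89))/6) - 89 = (-1/2 + (1/6)*(-142/89)) - 89 = (-1/2 - 71/267) - 89 = -409/534 - 89 = -47935/534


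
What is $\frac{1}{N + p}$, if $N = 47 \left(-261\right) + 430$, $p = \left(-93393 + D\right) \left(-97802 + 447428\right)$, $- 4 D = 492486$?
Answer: $- \frac{1}{75699110414} \approx -1.321 \cdot 10^{-11}$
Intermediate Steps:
$D = - \frac{246243}{2}$ ($D = \left(- \frac{1}{4}\right) 492486 = - \frac{246243}{2} \approx -1.2312 \cdot 10^{5}$)
$p = -75699098577$ ($p = \left(-93393 - \frac{246243}{2}\right) \left(-97802 + 447428\right) = \left(- \frac{433029}{2}\right) 349626 = -75699098577$)
$N = -11837$ ($N = -12267 + 430 = -11837$)
$\frac{1}{N + p} = \frac{1}{-11837 - 75699098577} = \frac{1}{-75699110414} = - \frac{1}{75699110414}$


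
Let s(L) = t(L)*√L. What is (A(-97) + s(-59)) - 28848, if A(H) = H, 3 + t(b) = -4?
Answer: -28945 - 7*I*√59 ≈ -28945.0 - 53.768*I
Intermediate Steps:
t(b) = -7 (t(b) = -3 - 4 = -7)
s(L) = -7*√L
(A(-97) + s(-59)) - 28848 = (-97 - 7*I*√59) - 28848 = -28945 - 7*I*√59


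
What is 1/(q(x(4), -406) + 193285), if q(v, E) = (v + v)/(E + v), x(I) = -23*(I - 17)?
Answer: 107/20680897 ≈ 5.1739e-6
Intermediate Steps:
x(I) = 391 - 23*I (x(I) = -23*(-17 + I) = 391 - 23*I)
q(v, E) = 2*v/(E + v) (q(v, E) = (2*v)/(E + v) = 2*v/(E + v))
1/(q(x(4), -406) + 193285) = 1/(2*(391 - 23*4)/(-406 + (391 - 23*4)) + 193285) = 1/(2*(391 - 92)/(-406 + (391 - 92)) + 193285) = 1/(2*299/(-406 + 299) + 193285) = 1/(2*299/(-107) + 193285) = 1/(2*299*(-1/107) + 193285) = 1/(-598/107 + 193285) = 1/(20680897/107) = 107/20680897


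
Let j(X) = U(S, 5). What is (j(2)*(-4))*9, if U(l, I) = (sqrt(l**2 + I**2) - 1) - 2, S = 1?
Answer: 108 - 36*sqrt(26) ≈ -75.565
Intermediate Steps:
U(l, I) = -3 + sqrt(I**2 + l**2) (U(l, I) = (sqrt(I**2 + l**2) - 1) - 2 = (-1 + sqrt(I**2 + l**2)) - 2 = -3 + sqrt(I**2 + l**2))
j(X) = -3 + sqrt(26) (j(X) = -3 + sqrt(5**2 + 1**2) = -3 + sqrt(25 + 1) = -3 + sqrt(26))
(j(2)*(-4))*9 = ((-3 + sqrt(26))*(-4))*9 = (12 - 4*sqrt(26))*9 = 108 - 36*sqrt(26)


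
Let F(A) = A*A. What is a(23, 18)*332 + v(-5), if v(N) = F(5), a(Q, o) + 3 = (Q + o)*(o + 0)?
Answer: 244045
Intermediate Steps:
F(A) = A²
a(Q, o) = -3 + o*(Q + o) (a(Q, o) = -3 + (Q + o)*(o + 0) = -3 + (Q + o)*o = -3 + o*(Q + o))
v(N) = 25 (v(N) = 5² = 25)
a(23, 18)*332 + v(-5) = (-3 + 18² + 23*18)*332 + 25 = (-3 + 324 + 414)*332 + 25 = 735*332 + 25 = 244020 + 25 = 244045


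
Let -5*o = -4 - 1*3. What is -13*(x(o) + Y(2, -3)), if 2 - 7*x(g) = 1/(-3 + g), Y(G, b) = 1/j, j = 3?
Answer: -221/24 ≈ -9.2083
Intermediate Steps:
Y(G, b) = 1/3
o = 7/5 (o = -(-4 - 1*3)/5 = -(-4 - 3)/5 = -1/5*(-7) = 7/5 ≈ 1.4000)
x(g) = 2/7 - 1/(7*(-3 + g))
-13*(x(o) + Y(2, -3)) = -13*((-7 + 2*(7/5))/(7*(-3 + 7/5)) + 1/3) = -13*((-7 + 14/5)/(7*(-8/5)) + 1/3) = -13*((1/7)*(-5/8)*(-21/5) + 1/3) = -13*(3/8 + 1/3) = -13*17/24 = -221/24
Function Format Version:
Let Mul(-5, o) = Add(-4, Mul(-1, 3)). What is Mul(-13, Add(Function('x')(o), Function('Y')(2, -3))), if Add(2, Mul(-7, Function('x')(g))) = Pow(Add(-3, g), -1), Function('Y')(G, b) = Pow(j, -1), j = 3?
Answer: Rational(-221, 24) ≈ -9.2083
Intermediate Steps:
Function('Y')(G, b) = Rational(1, 3) (Function('Y')(G, b) = Pow(3, -1) = Rational(1, 3))
o = Rational(7, 5) (o = Mul(Rational(-1, 5), Add(-4, Mul(-1, 3))) = Mul(Rational(-1, 5), Add(-4, -3)) = Mul(Rational(-1, 5), -7) = Rational(7, 5) ≈ 1.4000)
Function('x')(g) = Add(Rational(2, 7), Mul(Rational(-1, 7), Pow(Add(-3, g), -1)))
Mul(-13, Add(Function('x')(o), Function('Y')(2, -3))) = Mul(-13, Add(Mul(Rational(1, 7), Pow(Add(-3, Rational(7, 5)), -1), Add(-7, Mul(2, Rational(7, 5)))), Rational(1, 3))) = Mul(-13, Add(Mul(Rational(1, 7), Pow(Rational(-8, 5), -1), Add(-7, Rational(14, 5))), Rational(1, 3))) = Mul(-13, Add(Mul(Rational(1, 7), Rational(-5, 8), Rational(-21, 5)), Rational(1, 3))) = Mul(-13, Add(Rational(3, 8), Rational(1, 3))) = Mul(-13, Rational(17, 24)) = Rational(-221, 24)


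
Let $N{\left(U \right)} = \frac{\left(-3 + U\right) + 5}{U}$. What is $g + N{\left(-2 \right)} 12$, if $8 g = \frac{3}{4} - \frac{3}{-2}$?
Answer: $\frac{9}{32} \approx 0.28125$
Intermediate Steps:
$g = \frac{9}{32}$ ($g = \frac{\frac{3}{4} - \frac{3}{-2}}{8} = \frac{3 \cdot \frac{1}{4} - - \frac{3}{2}}{8} = \frac{\frac{3}{4} + \frac{3}{2}}{8} = \frac{1}{8} \cdot \frac{9}{4} = \frac{9}{32} \approx 0.28125$)
$N{\left(U \right)} = \frac{2 + U}{U}$
$g + N{\left(-2 \right)} 12 = \frac{9}{32} + \frac{2 - 2}{-2} \cdot 12 = \frac{9}{32} + \left(- \frac{1}{2}\right) 0 \cdot 12 = \frac{9}{32} + 0 \cdot 12 = \frac{9}{32} + 0 = \frac{9}{32}$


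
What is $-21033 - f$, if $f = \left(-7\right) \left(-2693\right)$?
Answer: $-39884$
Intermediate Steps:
$f = 18851$
$-21033 - f = -21033 - 18851 = -39884$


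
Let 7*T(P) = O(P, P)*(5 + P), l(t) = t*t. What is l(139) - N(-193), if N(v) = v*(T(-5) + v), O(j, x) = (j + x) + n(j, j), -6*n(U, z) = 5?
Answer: -17928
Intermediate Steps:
n(U, z) = -5/6 (n(U, z) = -1/6*5 = -5/6)
O(j, x) = -5/6 + j + x (O(j, x) = (j + x) - 5/6 = -5/6 + j + x)
l(t) = t**2
T(P) = (5 + P)*(-5/6 + 2*P)/7 (T(P) = ((-5/6 + P + P)*(5 + P))/7 = ((-5/6 + 2*P)*(5 + P))/7 = ((5 + P)*(-5/6 + 2*P))/7 = (5 + P)*(-5/6 + 2*P)/7)
N(v) = v**2 (N(v) = v*((-5 + 12*(-5))*(5 - 5)/42 + v) = v*((1/42)*(-5 - 60)*0 + v) = v*((1/42)*(-65)*0 + v) = v*(0 + v) = v*v = v**2)
l(139) - N(-193) = 139**2 - 1*(-193)**2 = 19321 - 1*37249 = 19321 - 37249 = -17928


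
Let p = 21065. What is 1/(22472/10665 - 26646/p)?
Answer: 44931645/37838618 ≈ 1.1875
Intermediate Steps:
1/(22472/10665 - 26646/p) = 1/(22472/10665 - 26646/21065) = 1/(37838618/44931645) = 44931645/37838618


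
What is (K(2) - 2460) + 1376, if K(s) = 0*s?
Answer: -1084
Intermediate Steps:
K(s) = 0
(K(2) - 2460) + 1376 = (0 - 2460) + 1376 = -2460 + 1376 = -1084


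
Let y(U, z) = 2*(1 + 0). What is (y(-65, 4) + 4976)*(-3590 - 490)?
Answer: -20310240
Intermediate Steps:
y(U, z) = 2 (y(U, z) = 2*1 = 2)
(y(-65, 4) + 4976)*(-3590 - 490) = (2 + 4976)*(-3590 - 490) = 4978*(-4080) = -20310240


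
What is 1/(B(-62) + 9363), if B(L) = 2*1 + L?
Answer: 1/9303 ≈ 0.00010749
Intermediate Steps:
B(L) = 2 + L
1/(B(-62) + 9363) = 1/((2 - 62) + 9363) = 1/(-60 + 9363) = 1/9303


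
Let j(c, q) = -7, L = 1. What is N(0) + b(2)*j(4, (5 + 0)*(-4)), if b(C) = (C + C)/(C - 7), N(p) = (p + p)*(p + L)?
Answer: 28/5 ≈ 5.6000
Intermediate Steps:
N(p) = 2*p*(1 + p) (N(p) = (p + p)*(p + 1) = (2*p)*(1 + p) = 2*p*(1 + p))
b(C) = 2*C/(-7 + C) (b(C) = (2*C)/(-7 + C) = 2*C/(-7 + C))
N(0) + b(2)*j(4, (5 + 0)*(-4)) = 2*0*(1 + 0) + (2*2/(-7 + 2))*(-7) = 2*0*1 + (2*2/(-5))*(-7) = 0 + (2*2*(-1/5))*(-7) = 0 - 4/5*(-7) = 0 + 28/5 = 28/5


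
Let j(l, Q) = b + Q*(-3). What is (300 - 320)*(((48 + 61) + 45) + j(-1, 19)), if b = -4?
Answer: -1860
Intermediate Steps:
j(l, Q) = -4 - 3*Q (j(l, Q) = -4 + Q*(-3) = -4 - 3*Q)
(300 - 320)*(((48 + 61) + 45) + j(-1, 19)) = (300 - 320)*(((48 + 61) + 45) + (-4 - 3*19)) = -20*((109 + 45) + (-4 - 57)) = -20*(154 - 61) = -20*93 = -1860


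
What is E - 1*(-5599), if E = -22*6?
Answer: 5467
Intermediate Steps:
E = -132
E - 1*(-5599) = -132 - 1*(-5599) = -132 + 5599 = 5467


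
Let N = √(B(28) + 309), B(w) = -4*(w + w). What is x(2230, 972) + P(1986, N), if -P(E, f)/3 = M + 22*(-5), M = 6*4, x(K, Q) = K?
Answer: 2488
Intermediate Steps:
B(w) = -8*w
N = √85 (N = √(-8*28 + 309) = √(-224 + 309) = √85 ≈ 9.2195)
M = 24
P(E, f) = 258 (P(E, f) = -3*(24 + 22*(-5)) = -3*(24 - 110) = -3*(-86) = 258)
x(2230, 972) + P(1986, N) = 2230 + 258 = 2488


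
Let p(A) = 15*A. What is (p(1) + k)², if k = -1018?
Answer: 1006009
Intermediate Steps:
(p(1) + k)² = (15*1 - 1018)² = (15 - 1018)² = (-1003)² = 1006009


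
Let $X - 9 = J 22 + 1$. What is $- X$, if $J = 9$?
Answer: $-208$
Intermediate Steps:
$X = 208$ ($X = 9 + \left(9 \cdot 22 + 1\right) = 9 + \left(198 + 1\right) = 9 + 199 = 208$)
$- X = \left(-1\right) 208 = -208$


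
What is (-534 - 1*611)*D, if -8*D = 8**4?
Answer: 586240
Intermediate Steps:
D = -512 (D = -1/8*8**4 = -1/8*4096 = -512)
(-534 - 1*611)*D = (-534 - 1*611)*(-512) = (-534 - 611)*(-512) = -1145*(-512) = 586240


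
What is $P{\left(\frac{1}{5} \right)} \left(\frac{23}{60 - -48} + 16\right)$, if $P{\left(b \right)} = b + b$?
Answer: $\frac{1751}{270} \approx 6.4852$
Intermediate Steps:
$P{\left(b \right)} = 2 b$
$P{\left(\frac{1}{5} \right)} \left(\frac{23}{60 - -48} + 16\right) = \frac{2}{5} \left(\frac{23}{60 - -48} + 16\right) = 2 \cdot \frac{1}{5} \left(\frac{23}{60 + 48} + 16\right) = \frac{2 \left(\frac{23}{108} + 16\right)}{5} = \frac{2}{5} \cdot \frac{1751}{108} = \frac{1751}{270}$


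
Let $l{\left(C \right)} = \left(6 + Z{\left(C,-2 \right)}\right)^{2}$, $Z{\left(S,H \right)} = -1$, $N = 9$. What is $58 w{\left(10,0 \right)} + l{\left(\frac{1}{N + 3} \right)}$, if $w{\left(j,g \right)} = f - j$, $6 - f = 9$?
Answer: $-729$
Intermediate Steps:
$f = -3$ ($f = 6 - 9 = -3$)
$w{\left(j,g \right)} = -3 - j$
$l{\left(C \right)} = 25$ ($l{\left(C \right)} = \left(6 - 1\right)^{2} = 5^{2} = 25$)
$58 w{\left(10,0 \right)} + l{\left(\frac{1}{N + 3} \right)} = 58 \left(-3 - 10\right) + 25 = 58 \left(-13\right) + 25 = -754 + 25 = -729$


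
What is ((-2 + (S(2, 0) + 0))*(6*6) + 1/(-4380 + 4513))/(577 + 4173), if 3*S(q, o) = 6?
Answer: 1/631750 ≈ 1.5829e-6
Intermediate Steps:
S(q, o) = 2 (S(q, o) = (⅓)*6 = 2)
((-2 + (S(2, 0) + 0))*(6*6) + 1/(-4380 + 4513))/(577 + 4173) = ((-2 + (2 + 0))*(6*6) + 1/(-4380 + 4513))/(577 + 4173) = ((-2 + 2)*36 + 1/133)/4750 = (0*36 + 1/133)*(1/4750) = (0 + 1/133)*(1/4750) = (1/133)*(1/4750) = 1/631750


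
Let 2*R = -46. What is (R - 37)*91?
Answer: -5460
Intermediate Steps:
R = -23 (R = (1/2)*(-46) = -23)
(R - 37)*91 = (-23 - 37)*91 = -60*91 = -5460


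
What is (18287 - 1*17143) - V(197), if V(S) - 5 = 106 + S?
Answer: 836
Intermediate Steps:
V(S) = 111 + S (V(S) = 5 + (106 + S) = 111 + S)
(18287 - 1*17143) - V(197) = (18287 - 1*17143) - (111 + 197) = (18287 - 17143) - 1*308 = 1144 - 308 = 836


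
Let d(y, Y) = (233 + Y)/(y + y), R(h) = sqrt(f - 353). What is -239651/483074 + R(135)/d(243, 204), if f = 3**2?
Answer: -239651/483074 + 972*I*sqrt(86)/437 ≈ -0.4961 + 20.627*I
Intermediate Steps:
f = 9
R(h) = 2*I*sqrt(86) (R(h) = sqrt(9 - 353) = sqrt(-344) = 2*I*sqrt(86))
d(y, Y) = (233 + Y)/(2*y) (d(y, Y) = (233 + Y)/((2*y)) = (233 + Y)*(1/(2*y)) = (233 + Y)/(2*y))
-239651/483074 + R(135)/d(243, 204) = -239651/483074 + (2*I*sqrt(86))/(((1/2)*(233 + 204)/243)) = -239651*1/483074 + (2*I*sqrt(86))/(((1/2)*(1/243)*437)) = -239651/483074 + (2*I*sqrt(86))/(437/486) = -239651/483074 + (2*I*sqrt(86))*(486/437) = -239651/483074 + 972*I*sqrt(86)/437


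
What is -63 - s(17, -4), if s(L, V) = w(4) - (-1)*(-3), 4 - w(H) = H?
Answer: -60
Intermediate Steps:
w(H) = 4 - H
s(L, V) = -3 (s(L, V) = (4 - 1*4) - (-1)*(-3) = (4 - 4) - 1*3 = 0 - 3 = -3)
-63 - s(17, -4) = -63 - 1*(-3) = -63 + 3 = -60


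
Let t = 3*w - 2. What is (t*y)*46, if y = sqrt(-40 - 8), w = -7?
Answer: -4232*I*sqrt(3) ≈ -7330.0*I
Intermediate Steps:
y = 4*I*sqrt(3) (y = sqrt(-48) = 4*I*sqrt(3) ≈ 6.9282*I)
t = -23 (t = 3*(-7) - 2 = -21 - 2 = -23)
(t*y)*46 = -92*I*sqrt(3)*46 = -4232*I*sqrt(3)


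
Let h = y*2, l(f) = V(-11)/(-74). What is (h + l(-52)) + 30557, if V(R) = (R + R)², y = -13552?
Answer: 127519/37 ≈ 3446.5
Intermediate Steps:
V(R) = 4*R² (V(R) = (2*R)² = 4*R²)
l(f) = -242/37 (l(f) = (4*(-11)²)/(-74) = (4*121)*(-1/74) = 484*(-1/74) = -242/37)
h = -27104 (h = -13552*2 = -27104)
(h + l(-52)) + 30557 = (-27104 - 242/37) + 30557 = -1003090/37 + 30557 = 127519/37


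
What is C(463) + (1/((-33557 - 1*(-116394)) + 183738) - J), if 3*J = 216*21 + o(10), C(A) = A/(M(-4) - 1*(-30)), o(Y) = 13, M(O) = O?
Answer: -31158618797/20792850 ≈ -1498.5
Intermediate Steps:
C(A) = A/26 (C(A) = A/(-4 - 1*(-30)) = A/(-4 + 30) = A/26)
J = 4549/3 (J = (216*21 + 13)/3 = (4536 + 13)/3 = (⅓)*4549 = 4549/3 ≈ 1516.3)
C(463) + (1/((-33557 - 1*(-116394)) + 183738) - J) = (1/26)*463 + (1/((-33557 - 1*(-116394)) + 183738) - 1*4549/3) = 463/26 + (1/((-33557 + 116394) + 183738) - 4549/3) = 463/26 + (1/(82837 + 183738) - 4549/3) = 463/26 + (1/266575 - 4549/3) = 463/26 - 1212649672/799725 = -31158618797/20792850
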